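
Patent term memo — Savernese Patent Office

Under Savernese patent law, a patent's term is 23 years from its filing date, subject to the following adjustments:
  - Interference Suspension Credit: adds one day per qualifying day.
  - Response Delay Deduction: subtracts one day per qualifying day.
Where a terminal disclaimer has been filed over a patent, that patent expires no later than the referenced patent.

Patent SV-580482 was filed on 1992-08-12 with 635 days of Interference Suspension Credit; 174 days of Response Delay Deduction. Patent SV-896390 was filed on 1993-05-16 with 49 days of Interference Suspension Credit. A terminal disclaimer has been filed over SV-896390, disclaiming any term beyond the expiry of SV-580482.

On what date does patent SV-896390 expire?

Natural term of SV-896390:
  Base: filing + 23 years → 16 May 2016.
  Interference Suspension Credit: +49 days → 4 July 2016.
Expiry of referenced patent SV-580482:
  Base: filing + 23 years → 12 August 2015.
  Interference Suspension Credit: +635 days → 8 May 2017.
  Response Delay Deduction: −174 days → 15 November 2016.
Terminal disclaimer: SV-896390 expires on the earlier of 4 July 2016 and 15 November 2016.

July 4, 2016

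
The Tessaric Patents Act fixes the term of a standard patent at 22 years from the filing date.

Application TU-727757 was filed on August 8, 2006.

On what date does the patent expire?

August 8, 2028

Filing date + 22 years → 8 August 2028.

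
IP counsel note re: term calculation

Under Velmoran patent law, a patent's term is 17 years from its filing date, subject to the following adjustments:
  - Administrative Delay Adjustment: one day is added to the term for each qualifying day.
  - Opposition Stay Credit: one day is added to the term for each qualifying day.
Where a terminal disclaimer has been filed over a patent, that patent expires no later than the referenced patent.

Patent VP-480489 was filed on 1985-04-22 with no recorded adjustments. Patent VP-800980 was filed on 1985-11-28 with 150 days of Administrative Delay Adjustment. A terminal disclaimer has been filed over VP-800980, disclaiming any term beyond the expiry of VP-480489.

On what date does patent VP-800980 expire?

Natural term of VP-800980:
  Base: filing + 17 years → 28 November 2002.
  Administrative Delay Adjustment: +150 days → 27 April 2003.
Expiry of referenced patent VP-480489:
  Base: filing + 17 years → 22 April 2002.
Terminal disclaimer: VP-800980 expires on the earlier of 27 April 2003 and 22 April 2002.

April 22, 2002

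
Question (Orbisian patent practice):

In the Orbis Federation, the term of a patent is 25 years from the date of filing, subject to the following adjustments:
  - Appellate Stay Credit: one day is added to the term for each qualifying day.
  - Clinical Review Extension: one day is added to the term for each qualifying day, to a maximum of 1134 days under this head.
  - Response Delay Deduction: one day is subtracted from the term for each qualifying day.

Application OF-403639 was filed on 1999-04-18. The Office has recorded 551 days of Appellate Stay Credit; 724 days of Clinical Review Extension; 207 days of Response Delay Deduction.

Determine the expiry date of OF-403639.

Base term: filing date + 25 years → 18 April 2024.
Appellate Stay Credit: +551 days → 21 October 2025.
Clinical Review Extension: 724 days (within the 1134-day cap) → +724 days → 15 October 2027.
Response Delay Deduction: −207 days → 22 March 2027.

2027-03-22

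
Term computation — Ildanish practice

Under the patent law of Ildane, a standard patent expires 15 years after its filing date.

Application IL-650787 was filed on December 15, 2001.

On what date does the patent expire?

2016-12-15

Filing date + 15 years → 15 December 2016.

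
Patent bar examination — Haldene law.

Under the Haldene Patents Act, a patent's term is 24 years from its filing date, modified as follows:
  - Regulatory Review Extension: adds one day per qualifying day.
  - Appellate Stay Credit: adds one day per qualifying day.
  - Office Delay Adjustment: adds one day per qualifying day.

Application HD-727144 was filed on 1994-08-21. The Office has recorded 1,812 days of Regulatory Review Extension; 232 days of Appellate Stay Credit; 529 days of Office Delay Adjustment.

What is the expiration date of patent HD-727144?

Base term: filing date + 24 years → 21 August 2018.
Regulatory Review Extension: +1812 days → 7 August 2023.
Appellate Stay Credit: +232 days → 26 March 2024.
Office Delay Adjustment: +529 days → 6 September 2025.

September 6, 2025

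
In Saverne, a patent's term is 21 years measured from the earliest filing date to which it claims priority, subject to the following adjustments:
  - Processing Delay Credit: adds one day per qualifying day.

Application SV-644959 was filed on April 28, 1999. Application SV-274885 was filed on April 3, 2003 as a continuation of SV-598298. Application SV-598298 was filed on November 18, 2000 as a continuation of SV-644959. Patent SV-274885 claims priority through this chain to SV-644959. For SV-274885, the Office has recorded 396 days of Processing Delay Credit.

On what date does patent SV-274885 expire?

May 29, 2021

Earliest priority filing: 28 April 1999.
Base term: 28 April 1999 + 21 years → 28 April 2020.
Processing Delay Credit: +396 days → 29 May 2021.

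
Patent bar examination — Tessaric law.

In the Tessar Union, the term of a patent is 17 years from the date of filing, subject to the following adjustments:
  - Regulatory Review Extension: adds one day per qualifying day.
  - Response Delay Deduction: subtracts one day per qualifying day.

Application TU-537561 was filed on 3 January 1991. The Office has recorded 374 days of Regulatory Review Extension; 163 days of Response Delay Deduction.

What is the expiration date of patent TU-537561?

Base term: filing date + 17 years → 3 January 2008.
Regulatory Review Extension: +374 days → 11 January 2009.
Response Delay Deduction: −163 days → 1 August 2008.

August 1, 2008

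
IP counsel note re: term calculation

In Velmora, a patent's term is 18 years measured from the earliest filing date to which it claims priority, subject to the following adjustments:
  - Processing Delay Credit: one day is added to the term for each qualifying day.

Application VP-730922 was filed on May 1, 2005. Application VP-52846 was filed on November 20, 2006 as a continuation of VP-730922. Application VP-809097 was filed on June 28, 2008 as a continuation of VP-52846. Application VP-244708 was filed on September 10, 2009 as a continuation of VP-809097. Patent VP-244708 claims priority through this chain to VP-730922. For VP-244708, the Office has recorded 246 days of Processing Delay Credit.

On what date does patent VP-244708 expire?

Earliest priority filing: 1 May 2005.
Base term: 1 May 2005 + 18 years → 1 May 2023.
Processing Delay Credit: +246 days → 2 January 2024.

January 2, 2024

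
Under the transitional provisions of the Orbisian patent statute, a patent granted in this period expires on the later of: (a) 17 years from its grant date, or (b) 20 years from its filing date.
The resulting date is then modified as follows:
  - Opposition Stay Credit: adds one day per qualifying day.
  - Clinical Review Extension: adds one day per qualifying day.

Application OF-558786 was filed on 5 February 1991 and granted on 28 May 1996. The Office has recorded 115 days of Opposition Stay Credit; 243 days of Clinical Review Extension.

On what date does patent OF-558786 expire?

2014-05-21

(a) grant + 17 years → 28 May 2013.
(b) filing + 20 years → 5 February 2011.
Later of the two: 28 May 2013.
Opposition Stay Credit: +115 days → 20 September 2013.
Clinical Review Extension: +243 days → 21 May 2014.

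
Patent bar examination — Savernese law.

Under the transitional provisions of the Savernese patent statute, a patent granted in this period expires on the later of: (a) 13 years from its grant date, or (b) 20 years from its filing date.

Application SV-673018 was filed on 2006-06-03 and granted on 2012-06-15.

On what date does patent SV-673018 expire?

2026-06-03

(a) grant + 13 years → 15 June 2025.
(b) filing + 20 years → 3 June 2026.
Later of the two: 3 June 2026.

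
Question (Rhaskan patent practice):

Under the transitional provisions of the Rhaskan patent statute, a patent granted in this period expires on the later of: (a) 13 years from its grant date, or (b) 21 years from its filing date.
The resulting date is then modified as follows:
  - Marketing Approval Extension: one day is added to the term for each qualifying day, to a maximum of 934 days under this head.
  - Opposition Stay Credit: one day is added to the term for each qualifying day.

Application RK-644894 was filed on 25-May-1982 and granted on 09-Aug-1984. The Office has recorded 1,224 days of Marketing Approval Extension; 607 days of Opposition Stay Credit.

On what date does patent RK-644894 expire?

2007-08-13

(a) grant + 13 years → 9 August 1997.
(b) filing + 21 years → 25 May 2003.
Later of the two: 25 May 2003.
Marketing Approval Extension: 1224 days claimed exceeds the 934-day cap, so +934 days → 14 December 2005.
Opposition Stay Credit: +607 days → 13 August 2007.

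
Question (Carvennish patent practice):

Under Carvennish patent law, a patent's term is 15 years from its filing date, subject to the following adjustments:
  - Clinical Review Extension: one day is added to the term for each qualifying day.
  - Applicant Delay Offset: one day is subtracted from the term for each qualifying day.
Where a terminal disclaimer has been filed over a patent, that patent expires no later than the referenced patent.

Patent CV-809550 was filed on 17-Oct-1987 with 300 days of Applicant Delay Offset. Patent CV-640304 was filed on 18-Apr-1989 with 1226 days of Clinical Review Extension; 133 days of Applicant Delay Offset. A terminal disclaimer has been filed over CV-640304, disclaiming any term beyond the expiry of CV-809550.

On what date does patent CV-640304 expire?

December 21, 2001

Natural term of CV-640304:
  Base: filing + 15 years → 18 April 2004.
  Clinical Review Extension: +1226 days → 27 August 2007.
  Applicant Delay Offset: −133 days → 16 April 2007.
Expiry of referenced patent CV-809550:
  Base: filing + 15 years → 17 October 2002.
  Applicant Delay Offset: −300 days → 21 December 2001.
Terminal disclaimer: CV-640304 expires on the earlier of 16 April 2007 and 21 December 2001.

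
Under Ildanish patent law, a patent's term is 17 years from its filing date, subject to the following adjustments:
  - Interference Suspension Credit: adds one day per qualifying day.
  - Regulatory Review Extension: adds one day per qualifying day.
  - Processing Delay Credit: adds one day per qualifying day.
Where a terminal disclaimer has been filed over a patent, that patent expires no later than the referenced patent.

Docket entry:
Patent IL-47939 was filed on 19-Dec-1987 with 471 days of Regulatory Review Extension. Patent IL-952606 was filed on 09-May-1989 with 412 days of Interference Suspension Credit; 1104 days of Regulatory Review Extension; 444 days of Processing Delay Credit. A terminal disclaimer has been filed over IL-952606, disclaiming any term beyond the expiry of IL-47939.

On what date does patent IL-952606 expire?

2006-04-04

Natural term of IL-952606:
  Base: filing + 17 years → 9 May 2006.
  Interference Suspension Credit: +412 days → 25 June 2007.
  Regulatory Review Extension: +1104 days → 3 July 2010.
  Processing Delay Credit: +444 days → 20 September 2011.
Expiry of referenced patent IL-47939:
  Base: filing + 17 years → 19 December 2004.
  Regulatory Review Extension: +471 days → 4 April 2006.
Terminal disclaimer: IL-952606 expires on the earlier of 20 September 2011 and 4 April 2006.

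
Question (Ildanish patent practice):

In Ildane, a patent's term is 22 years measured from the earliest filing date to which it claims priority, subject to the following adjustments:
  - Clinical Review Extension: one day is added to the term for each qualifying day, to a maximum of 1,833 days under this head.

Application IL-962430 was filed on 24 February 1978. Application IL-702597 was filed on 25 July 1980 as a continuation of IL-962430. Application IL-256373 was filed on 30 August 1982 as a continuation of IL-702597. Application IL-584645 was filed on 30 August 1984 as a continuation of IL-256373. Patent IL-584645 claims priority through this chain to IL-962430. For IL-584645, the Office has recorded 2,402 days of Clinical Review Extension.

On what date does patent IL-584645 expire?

2005-03-02

Earliest priority filing: 24 February 1978.
Base term: 24 February 1978 + 22 years → 24 February 2000.
Clinical Review Extension: 2402 days claimed exceeds the 1833-day cap, so +1833 days → 2 March 2005.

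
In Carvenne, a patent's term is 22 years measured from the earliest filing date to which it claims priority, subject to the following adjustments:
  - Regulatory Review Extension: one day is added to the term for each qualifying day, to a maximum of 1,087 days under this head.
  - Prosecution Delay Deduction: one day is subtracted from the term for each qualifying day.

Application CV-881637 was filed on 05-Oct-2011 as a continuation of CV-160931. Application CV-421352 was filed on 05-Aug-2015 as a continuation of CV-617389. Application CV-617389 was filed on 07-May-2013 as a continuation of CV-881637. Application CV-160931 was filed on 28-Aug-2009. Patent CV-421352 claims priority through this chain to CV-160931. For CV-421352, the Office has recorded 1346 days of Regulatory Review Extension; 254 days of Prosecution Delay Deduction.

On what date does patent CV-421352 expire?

December 8, 2033

Earliest priority filing: 28 August 2009.
Base term: 28 August 2009 + 22 years → 28 August 2031.
Regulatory Review Extension: 1346 days claimed exceeds the 1087-day cap, so +1087 days → 19 August 2034.
Prosecution Delay Deduction: −254 days → 8 December 2033.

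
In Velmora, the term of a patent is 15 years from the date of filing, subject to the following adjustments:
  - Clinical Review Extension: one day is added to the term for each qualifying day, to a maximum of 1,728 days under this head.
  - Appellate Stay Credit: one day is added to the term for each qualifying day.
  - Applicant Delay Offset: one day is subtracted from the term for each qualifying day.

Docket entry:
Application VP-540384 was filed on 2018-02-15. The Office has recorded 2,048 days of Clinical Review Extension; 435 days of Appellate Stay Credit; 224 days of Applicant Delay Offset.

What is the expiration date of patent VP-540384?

June 8, 2038

Base term: filing date + 15 years → 15 February 2033.
Clinical Review Extension: 2048 days claimed exceeds the 1728-day cap, so +1728 days → 9 November 2037.
Appellate Stay Credit: +435 days → 18 January 2039.
Applicant Delay Offset: −224 days → 8 June 2038.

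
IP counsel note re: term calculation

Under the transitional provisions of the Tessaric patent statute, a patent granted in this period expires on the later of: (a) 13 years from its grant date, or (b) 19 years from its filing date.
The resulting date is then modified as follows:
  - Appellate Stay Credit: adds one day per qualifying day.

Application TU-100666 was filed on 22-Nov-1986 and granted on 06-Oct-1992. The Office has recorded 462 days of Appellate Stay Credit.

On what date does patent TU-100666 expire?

(a) grant + 13 years → 6 October 2005.
(b) filing + 19 years → 22 November 2005.
Later of the two: 22 November 2005.
Appellate Stay Credit: +462 days → 27 February 2007.

2007-02-27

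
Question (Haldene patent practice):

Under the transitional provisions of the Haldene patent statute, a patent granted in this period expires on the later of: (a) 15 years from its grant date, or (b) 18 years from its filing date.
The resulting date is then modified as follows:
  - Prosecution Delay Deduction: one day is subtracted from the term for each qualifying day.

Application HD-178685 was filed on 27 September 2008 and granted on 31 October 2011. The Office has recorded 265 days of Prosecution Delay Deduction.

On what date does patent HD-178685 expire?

(a) grant + 15 years → 31 October 2026.
(b) filing + 18 years → 27 September 2026.
Later of the two: 31 October 2026.
Prosecution Delay Deduction: −265 days → 8 February 2026.

February 8, 2026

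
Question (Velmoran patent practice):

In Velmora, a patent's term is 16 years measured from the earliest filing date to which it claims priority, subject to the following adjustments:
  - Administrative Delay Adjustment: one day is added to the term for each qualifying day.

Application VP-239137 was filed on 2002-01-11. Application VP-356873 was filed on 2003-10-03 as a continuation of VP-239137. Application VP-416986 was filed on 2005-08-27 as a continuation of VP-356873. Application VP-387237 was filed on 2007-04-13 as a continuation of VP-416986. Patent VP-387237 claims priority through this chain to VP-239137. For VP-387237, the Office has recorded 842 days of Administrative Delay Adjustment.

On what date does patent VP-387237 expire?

May 2, 2020

Earliest priority filing: 11 January 2002.
Base term: 11 January 2002 + 16 years → 11 January 2018.
Administrative Delay Adjustment: +842 days → 2 May 2020.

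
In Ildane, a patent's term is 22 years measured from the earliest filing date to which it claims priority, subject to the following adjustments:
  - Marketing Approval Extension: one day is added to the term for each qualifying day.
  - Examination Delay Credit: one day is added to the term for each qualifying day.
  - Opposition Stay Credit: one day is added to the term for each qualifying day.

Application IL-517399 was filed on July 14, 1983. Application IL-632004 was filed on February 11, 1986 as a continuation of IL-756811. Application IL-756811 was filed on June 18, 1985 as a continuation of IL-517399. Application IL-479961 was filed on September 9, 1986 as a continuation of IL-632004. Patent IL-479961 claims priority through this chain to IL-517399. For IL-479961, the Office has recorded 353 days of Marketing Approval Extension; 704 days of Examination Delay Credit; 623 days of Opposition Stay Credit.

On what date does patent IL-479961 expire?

February 18, 2010

Earliest priority filing: 14 July 1983.
Base term: 14 July 1983 + 22 years → 14 July 2005.
Marketing Approval Extension: +353 days → 2 July 2006.
Examination Delay Credit: +704 days → 5 June 2008.
Opposition Stay Credit: +623 days → 18 February 2010.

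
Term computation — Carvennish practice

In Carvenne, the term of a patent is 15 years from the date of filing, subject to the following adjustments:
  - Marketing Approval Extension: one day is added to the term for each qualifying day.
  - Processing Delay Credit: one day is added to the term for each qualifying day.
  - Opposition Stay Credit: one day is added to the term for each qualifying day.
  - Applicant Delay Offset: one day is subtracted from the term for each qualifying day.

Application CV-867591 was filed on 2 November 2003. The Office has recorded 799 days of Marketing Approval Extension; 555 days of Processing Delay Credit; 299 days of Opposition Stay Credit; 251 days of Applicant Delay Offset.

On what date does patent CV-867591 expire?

September 4, 2022

Base term: filing date + 15 years → 2 November 2018.
Marketing Approval Extension: +799 days → 9 January 2021.
Processing Delay Credit: +555 days → 18 July 2022.
Opposition Stay Credit: +299 days → 13 May 2023.
Applicant Delay Offset: −251 days → 4 September 2022.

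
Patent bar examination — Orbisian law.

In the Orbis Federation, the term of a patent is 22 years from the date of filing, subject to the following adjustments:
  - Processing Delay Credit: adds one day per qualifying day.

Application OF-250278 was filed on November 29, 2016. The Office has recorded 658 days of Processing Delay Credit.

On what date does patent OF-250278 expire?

Base term: filing date + 22 years → 29 November 2038.
Processing Delay Credit: +658 days → 17 September 2040.

September 17, 2040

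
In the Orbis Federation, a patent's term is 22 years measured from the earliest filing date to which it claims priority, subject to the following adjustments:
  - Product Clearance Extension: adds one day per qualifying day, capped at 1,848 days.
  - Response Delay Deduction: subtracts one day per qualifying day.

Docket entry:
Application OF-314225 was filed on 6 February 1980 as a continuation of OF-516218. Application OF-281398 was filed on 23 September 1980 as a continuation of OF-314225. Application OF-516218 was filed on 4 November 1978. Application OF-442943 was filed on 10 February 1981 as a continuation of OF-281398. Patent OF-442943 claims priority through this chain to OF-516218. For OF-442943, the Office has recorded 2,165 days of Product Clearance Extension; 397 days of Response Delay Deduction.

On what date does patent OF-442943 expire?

Earliest priority filing: 4 November 1978.
Base term: 4 November 1978 + 22 years → 4 November 2000.
Product Clearance Extension: 2165 days claimed exceeds the 1848-day cap, so +1848 days → 26 November 2005.
Response Delay Deduction: −397 days → 25 October 2004.

2004-10-25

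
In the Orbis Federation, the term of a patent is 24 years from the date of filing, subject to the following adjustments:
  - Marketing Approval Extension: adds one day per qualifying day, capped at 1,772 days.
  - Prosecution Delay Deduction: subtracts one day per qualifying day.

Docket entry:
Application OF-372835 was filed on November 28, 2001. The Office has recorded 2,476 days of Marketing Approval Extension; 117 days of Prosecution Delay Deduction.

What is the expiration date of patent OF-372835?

Base term: filing date + 24 years → 28 November 2025.
Marketing Approval Extension: 2476 days claimed exceeds the 1772-day cap, so +1772 days → 5 October 2030.
Prosecution Delay Deduction: −117 days → 10 June 2030.

June 10, 2030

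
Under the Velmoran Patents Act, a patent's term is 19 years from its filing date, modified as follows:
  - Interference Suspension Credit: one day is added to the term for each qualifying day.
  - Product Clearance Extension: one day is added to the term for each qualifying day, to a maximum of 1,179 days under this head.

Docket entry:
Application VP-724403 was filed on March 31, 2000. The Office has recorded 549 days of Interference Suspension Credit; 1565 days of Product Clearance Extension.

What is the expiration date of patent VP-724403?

2023-12-23

Base term: filing date + 19 years → 31 March 2019.
Interference Suspension Credit: +549 days → 30 September 2020.
Product Clearance Extension: 1565 days claimed exceeds the 1179-day cap, so +1179 days → 23 December 2023.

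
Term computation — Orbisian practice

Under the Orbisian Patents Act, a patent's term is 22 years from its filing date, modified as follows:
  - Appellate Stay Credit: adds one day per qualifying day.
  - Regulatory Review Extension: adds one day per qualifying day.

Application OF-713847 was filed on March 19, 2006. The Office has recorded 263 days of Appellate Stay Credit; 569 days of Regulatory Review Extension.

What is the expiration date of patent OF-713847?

Base term: filing date + 22 years → 19 March 2028.
Appellate Stay Credit: +263 days → 7 December 2028.
Regulatory Review Extension: +569 days → 29 June 2030.

June 29, 2030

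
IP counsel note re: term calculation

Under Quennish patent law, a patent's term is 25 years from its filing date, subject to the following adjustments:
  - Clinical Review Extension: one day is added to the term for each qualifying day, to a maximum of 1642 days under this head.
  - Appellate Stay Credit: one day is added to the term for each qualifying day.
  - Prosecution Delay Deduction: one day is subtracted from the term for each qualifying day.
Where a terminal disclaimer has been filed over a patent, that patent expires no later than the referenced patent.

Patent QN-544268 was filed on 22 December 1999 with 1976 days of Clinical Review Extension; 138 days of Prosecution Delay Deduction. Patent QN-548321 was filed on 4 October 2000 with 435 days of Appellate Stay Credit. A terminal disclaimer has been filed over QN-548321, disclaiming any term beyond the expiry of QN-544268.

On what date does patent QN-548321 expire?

Natural term of QN-548321:
  Base: filing + 25 years → 4 October 2025.
  Appellate Stay Credit: +435 days → 13 December 2026.
Expiry of referenced patent QN-544268:
  Base: filing + 25 years → 22 December 2024.
  Clinical Review Extension: 1976 days claimed exceeds the 1642-day cap, so +1642 days → 21 June 2029.
  Prosecution Delay Deduction: −138 days → 3 February 2029.
Terminal disclaimer: QN-548321 expires on the earlier of 13 December 2026 and 3 February 2029.

December 13, 2026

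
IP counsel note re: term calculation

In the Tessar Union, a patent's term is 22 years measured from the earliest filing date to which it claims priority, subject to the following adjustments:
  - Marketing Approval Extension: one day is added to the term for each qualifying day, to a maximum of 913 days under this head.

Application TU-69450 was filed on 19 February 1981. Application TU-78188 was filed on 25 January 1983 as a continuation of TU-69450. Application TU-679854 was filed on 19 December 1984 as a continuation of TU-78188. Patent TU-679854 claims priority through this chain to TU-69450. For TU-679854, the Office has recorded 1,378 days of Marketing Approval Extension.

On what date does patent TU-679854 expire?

Earliest priority filing: 19 February 1981.
Base term: 19 February 1981 + 22 years → 19 February 2003.
Marketing Approval Extension: 1378 days claimed exceeds the 913-day cap, so +913 days → 20 August 2005.

August 20, 2005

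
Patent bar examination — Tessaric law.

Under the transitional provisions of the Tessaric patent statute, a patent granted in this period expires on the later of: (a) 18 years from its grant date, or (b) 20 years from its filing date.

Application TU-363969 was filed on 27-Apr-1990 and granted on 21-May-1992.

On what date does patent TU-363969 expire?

(a) grant + 18 years → 21 May 2010.
(b) filing + 20 years → 27 April 2010.
Later of the two: 21 May 2010.

May 21, 2010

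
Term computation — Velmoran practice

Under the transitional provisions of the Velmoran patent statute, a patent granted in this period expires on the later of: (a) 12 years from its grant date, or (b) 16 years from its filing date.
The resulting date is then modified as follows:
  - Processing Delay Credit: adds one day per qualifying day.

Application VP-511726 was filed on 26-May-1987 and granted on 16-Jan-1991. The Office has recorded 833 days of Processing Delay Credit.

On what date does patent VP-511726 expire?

(a) grant + 12 years → 16 January 2003.
(b) filing + 16 years → 26 May 2003.
Later of the two: 26 May 2003.
Processing Delay Credit: +833 days → 5 September 2005.

September 5, 2005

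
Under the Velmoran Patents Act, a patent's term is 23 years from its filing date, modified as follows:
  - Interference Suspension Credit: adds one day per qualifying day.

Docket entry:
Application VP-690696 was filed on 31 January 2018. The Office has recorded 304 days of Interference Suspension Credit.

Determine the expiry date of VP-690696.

2041-12-01

Base term: filing date + 23 years → 31 January 2041.
Interference Suspension Credit: +304 days → 1 December 2041.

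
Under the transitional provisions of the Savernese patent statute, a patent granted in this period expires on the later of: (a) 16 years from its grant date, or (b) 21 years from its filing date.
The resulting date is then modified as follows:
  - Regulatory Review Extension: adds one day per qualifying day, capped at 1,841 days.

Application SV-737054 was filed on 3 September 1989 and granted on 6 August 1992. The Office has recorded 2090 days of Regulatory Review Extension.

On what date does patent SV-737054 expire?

2015-09-18

(a) grant + 16 years → 6 August 2008.
(b) filing + 21 years → 3 September 2010.
Later of the two: 3 September 2010.
Regulatory Review Extension: 2090 days claimed exceeds the 1841-day cap, so +1841 days → 18 September 2015.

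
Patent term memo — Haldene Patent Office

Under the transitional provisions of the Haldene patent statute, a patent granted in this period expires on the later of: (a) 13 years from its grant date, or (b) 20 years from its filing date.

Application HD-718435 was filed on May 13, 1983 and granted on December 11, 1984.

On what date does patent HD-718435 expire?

(a) grant + 13 years → 11 December 1997.
(b) filing + 20 years → 13 May 2003.
Later of the two: 13 May 2003.

2003-05-13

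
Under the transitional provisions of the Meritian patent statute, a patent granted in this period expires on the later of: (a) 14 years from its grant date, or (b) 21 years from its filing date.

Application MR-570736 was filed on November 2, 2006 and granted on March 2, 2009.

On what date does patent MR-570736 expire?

(a) grant + 14 years → 2 March 2023.
(b) filing + 21 years → 2 November 2027.
Later of the two: 2 November 2027.

November 2, 2027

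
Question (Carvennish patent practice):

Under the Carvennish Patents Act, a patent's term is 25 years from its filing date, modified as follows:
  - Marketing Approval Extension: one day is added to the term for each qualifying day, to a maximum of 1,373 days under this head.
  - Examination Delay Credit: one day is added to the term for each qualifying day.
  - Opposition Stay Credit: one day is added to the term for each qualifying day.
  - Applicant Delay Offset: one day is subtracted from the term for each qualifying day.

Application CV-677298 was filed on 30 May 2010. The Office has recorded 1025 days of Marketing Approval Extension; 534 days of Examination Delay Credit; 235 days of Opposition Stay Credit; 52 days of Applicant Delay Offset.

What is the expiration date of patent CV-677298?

March 6, 2040

Base term: filing date + 25 years → 30 May 2035.
Marketing Approval Extension: 1025 days (within the 1373-day cap) → +1025 days → 20 March 2038.
Examination Delay Credit: +534 days → 5 September 2039.
Opposition Stay Credit: +235 days → 27 April 2040.
Applicant Delay Offset: −52 days → 6 March 2040.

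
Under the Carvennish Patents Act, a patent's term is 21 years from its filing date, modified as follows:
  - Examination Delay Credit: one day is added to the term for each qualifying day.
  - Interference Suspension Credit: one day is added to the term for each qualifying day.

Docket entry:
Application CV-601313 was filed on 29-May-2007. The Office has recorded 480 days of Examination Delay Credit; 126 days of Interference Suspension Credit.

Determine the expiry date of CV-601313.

2030-01-25

Base term: filing date + 21 years → 29 May 2028.
Examination Delay Credit: +480 days → 21 September 2029.
Interference Suspension Credit: +126 days → 25 January 2030.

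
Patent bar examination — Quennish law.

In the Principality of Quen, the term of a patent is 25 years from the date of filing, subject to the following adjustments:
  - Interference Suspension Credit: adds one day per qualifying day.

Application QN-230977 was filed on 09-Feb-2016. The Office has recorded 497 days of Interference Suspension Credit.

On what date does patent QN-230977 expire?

Base term: filing date + 25 years → 9 February 2041.
Interference Suspension Credit: +497 days → 21 June 2042.

2042-06-21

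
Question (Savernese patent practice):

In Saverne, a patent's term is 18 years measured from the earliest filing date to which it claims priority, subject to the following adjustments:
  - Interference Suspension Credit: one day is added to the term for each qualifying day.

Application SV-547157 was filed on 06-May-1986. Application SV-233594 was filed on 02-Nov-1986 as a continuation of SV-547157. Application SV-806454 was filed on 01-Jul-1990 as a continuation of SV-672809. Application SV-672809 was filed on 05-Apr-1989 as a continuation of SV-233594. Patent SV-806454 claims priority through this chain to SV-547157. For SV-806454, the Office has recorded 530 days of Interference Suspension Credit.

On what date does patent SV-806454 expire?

2005-10-18

Earliest priority filing: 6 May 1986.
Base term: 6 May 1986 + 18 years → 6 May 2004.
Interference Suspension Credit: +530 days → 18 October 2005.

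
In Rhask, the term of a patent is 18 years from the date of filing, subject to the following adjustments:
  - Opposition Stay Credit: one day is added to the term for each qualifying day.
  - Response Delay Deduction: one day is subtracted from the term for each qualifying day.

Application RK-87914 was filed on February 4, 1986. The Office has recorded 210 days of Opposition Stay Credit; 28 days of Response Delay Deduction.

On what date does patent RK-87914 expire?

Base term: filing date + 18 years → 4 February 2004.
Opposition Stay Credit: +210 days → 1 September 2004.
Response Delay Deduction: −28 days → 4 August 2004.

2004-08-04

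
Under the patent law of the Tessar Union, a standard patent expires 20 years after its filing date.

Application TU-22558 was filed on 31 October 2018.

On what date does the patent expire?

October 31, 2038

Filing date + 20 years → 31 October 2038.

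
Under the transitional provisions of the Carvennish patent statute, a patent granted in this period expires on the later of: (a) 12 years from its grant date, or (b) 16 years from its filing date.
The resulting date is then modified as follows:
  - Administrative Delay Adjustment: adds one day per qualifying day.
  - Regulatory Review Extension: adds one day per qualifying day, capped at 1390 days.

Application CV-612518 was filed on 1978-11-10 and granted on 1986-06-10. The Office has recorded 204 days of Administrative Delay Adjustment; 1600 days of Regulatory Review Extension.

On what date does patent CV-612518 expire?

(a) grant + 12 years → 10 June 1998.
(b) filing + 16 years → 10 November 1994.
Later of the two: 10 June 1998.
Administrative Delay Adjustment: +204 days → 31 December 1998.
Regulatory Review Extension: 1600 days claimed exceeds the 1390-day cap, so +1390 days → 21 October 2002.

October 21, 2002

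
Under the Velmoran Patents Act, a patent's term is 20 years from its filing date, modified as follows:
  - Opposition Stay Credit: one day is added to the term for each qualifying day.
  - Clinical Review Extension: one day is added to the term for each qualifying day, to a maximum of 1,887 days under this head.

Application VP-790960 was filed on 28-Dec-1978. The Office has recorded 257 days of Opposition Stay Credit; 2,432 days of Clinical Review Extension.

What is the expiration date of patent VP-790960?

2004-11-10

Base term: filing date + 20 years → 28 December 1998.
Opposition Stay Credit: +257 days → 11 September 1999.
Clinical Review Extension: 2432 days claimed exceeds the 1887-day cap, so +1887 days → 10 November 2004.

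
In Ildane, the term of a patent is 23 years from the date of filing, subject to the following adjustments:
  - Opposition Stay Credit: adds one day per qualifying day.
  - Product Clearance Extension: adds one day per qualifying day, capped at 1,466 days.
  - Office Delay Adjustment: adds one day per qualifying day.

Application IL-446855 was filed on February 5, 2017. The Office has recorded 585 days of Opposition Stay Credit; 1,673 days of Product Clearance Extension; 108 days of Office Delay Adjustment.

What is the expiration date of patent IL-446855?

January 3, 2046

Base term: filing date + 23 years → 5 February 2040.
Opposition Stay Credit: +585 days → 12 September 2041.
Product Clearance Extension: 1673 days claimed exceeds the 1466-day cap, so +1466 days → 17 September 2045.
Office Delay Adjustment: +108 days → 3 January 2046.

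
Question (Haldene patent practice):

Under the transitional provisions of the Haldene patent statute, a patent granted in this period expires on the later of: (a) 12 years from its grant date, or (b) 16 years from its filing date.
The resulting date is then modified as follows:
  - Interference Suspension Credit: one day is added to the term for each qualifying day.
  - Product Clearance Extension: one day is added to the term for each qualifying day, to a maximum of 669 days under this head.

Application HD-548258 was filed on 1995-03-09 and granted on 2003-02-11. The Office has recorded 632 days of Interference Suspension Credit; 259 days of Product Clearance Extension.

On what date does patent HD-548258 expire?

(a) grant + 12 years → 11 February 2015.
(b) filing + 16 years → 9 March 2011.
Later of the two: 11 February 2015.
Interference Suspension Credit: +632 days → 4 November 2016.
Product Clearance Extension: 259 days (within the 669-day cap) → +259 days → 21 July 2017.

2017-07-21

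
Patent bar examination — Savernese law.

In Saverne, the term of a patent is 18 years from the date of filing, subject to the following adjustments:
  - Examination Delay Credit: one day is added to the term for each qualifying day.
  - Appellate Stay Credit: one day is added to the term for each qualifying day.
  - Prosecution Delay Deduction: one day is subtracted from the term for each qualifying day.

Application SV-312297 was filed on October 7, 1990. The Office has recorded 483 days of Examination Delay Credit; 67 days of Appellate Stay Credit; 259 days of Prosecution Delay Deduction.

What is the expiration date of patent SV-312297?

2009-07-25

Base term: filing date + 18 years → 7 October 2008.
Examination Delay Credit: +483 days → 2 February 2010.
Appellate Stay Credit: +67 days → 10 April 2010.
Prosecution Delay Deduction: −259 days → 25 July 2009.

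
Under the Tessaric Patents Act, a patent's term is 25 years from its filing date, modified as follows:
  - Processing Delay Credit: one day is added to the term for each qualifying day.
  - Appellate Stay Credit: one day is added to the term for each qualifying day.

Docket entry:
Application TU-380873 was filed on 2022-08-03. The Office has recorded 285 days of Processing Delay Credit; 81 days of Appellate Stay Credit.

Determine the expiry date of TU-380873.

August 3, 2048

Base term: filing date + 25 years → 3 August 2047.
Processing Delay Credit: +285 days → 14 May 2048.
Appellate Stay Credit: +81 days → 3 August 2048.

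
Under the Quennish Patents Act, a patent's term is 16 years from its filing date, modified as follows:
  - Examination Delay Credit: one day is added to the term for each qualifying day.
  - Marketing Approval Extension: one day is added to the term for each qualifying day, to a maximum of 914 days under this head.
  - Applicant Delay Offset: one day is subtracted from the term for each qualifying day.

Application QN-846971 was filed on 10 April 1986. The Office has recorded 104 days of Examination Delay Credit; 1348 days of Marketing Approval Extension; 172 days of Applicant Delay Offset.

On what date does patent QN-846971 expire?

2004-08-03

Base term: filing date + 16 years → 10 April 2002.
Examination Delay Credit: +104 days → 23 July 2002.
Marketing Approval Extension: 1348 days claimed exceeds the 914-day cap, so +914 days → 22 January 2005.
Applicant Delay Offset: −172 days → 3 August 2004.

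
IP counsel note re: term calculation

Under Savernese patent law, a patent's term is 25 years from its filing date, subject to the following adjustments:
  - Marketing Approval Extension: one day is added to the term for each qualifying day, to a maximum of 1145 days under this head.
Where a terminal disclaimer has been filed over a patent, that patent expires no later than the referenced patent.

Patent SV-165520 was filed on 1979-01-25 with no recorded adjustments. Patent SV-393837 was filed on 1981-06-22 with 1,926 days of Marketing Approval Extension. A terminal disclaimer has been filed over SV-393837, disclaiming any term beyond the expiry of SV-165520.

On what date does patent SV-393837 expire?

Natural term of SV-393837:
  Base: filing + 25 years → 22 June 2006.
  Marketing Approval Extension: 1926 days claimed exceeds the 1145-day cap, so +1145 days → 10 August 2009.
Expiry of referenced patent SV-165520:
  Base: filing + 25 years → 25 January 2004.
Terminal disclaimer: SV-393837 expires on the earlier of 10 August 2009 and 25 January 2004.

2004-01-25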